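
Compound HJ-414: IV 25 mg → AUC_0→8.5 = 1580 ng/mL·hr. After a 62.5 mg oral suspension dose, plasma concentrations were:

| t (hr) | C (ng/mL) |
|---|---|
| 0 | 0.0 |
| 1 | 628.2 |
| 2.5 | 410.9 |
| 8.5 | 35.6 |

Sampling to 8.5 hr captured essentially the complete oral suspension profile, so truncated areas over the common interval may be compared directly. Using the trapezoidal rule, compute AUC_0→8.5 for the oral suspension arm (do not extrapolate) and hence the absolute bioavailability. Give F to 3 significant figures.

Trapezoidal AUC_0→8.5 (oral suspension):
  [0→1]: (0.0+628.2)/2 × 1 = 314.1
  [1→2.5]: (628.2+410.9)/2 × 1.5 = 779.325
  [2.5→8.5]: (410.9+35.6)/2 × 6 = 1339.5
  Sum = 2432.925 ng/mL·hr
F = (AUC_ev/D_ev)/(AUC_iv/D_iv) = (2432.925/62.5)/(1580/25) = 38.9268/63.2 = 0.6159

F = 0.616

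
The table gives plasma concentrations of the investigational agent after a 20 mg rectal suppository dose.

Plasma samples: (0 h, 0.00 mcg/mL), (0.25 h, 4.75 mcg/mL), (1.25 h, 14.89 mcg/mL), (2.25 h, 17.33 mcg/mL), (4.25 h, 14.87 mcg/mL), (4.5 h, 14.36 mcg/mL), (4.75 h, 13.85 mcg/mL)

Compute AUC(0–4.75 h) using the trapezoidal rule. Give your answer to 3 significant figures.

AUC = 65.9 mcg/mL·h

Trapezoidal AUC_0→4.75:
  [0→0.25]: (0.00+4.75)/2 × 0.25 = 0.59375
  [0.25→1.25]: (4.75+14.89)/2 × 1 = 9.82
  [1.25→2.25]: (14.89+17.33)/2 × 1 = 16.11
  [2.25→4.25]: (17.33+14.87)/2 × 2 = 32.2
  [4.25→4.5]: (14.87+14.36)/2 × 0.25 = 3.65375
  [4.5→4.75]: (14.36+13.85)/2 × 0.25 = 3.52625
  Sum = 65.90375 mcg/mL·h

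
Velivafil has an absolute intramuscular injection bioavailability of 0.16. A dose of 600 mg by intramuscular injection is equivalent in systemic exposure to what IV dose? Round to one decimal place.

Systemic exposure from an extravascular dose = F × D_ev, so the equivalent IV dose is F × D_ev.
D_iv = F × D_ev = 0.16 × 600 = 96 mg

D_iv = 96.0 mg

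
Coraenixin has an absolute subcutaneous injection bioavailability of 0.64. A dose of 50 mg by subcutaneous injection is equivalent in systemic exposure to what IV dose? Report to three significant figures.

Systemic exposure from an extravascular dose = F × D_ev, so the equivalent IV dose is F × D_ev.
D_iv = F × D_ev = 0.64 × 50 = 32 mg

D_iv = 32.0 mg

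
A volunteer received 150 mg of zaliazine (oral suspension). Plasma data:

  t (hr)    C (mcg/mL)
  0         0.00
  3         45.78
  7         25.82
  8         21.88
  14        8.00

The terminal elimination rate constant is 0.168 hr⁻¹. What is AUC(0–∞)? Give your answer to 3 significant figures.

Trapezoidal AUC_0→14:
  [0→3]: (0.00+45.78)/2 × 3 = 68.67
  [3→7]: (45.78+25.82)/2 × 4 = 143.2
  [7→8]: (25.82+21.88)/2 × 1 = 23.85
  [8→14]: (21.88+8.00)/2 × 6 = 89.64
  Sum = 325.36 mcg/mL·hr
Extrapolated tail: C_last / k_e = 8.00 / 0.168 = 47.619
AUC_0→∞ = 325.36 + 47.619 = 372.979 mcg/mL·hr

AUC = 373 mcg/mL·hr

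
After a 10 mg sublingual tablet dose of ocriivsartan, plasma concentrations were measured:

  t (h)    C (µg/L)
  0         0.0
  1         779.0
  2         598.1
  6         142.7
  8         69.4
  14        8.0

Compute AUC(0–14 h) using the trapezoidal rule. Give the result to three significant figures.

Trapezoidal AUC_0→14:
  [0→1]: (0.0+779.0)/2 × 1 = 389.5
  [1→2]: (779.0+598.1)/2 × 1 = 688.55
  [2→6]: (598.1+142.7)/2 × 4 = 1481.6
  [6→8]: (142.7+69.4)/2 × 2 = 212.1
  [8→14]: (69.4+8.0)/2 × 6 = 232.2
  Sum = 3003.95 µg/L·h

AUC = 3000 µg/L·h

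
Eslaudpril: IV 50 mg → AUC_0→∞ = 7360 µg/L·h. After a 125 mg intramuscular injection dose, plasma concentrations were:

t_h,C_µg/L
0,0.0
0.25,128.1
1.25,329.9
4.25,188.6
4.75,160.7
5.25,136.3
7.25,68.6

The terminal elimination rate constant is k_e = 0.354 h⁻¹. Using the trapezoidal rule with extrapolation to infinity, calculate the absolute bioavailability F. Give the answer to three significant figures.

F = 0.0860

Trapezoidal AUC_0→7.25 (intramuscular injection):
  [0→0.25]: (0.0+128.1)/2 × 0.25 = 16.0125
  [0.25→1.25]: (128.1+329.9)/2 × 1 = 229.0
  [1.25→4.25]: (329.9+188.6)/2 × 3 = 777.75
  [4.25→4.75]: (188.6+160.7)/2 × 0.5 = 87.325
  [4.75→5.25]: (160.7+136.3)/2 × 0.5 = 74.25
  [5.25→7.25]: (136.3+68.6)/2 × 2 = 204.9
  Sum = 1389.2375 µg/L·h
Tail: C_last/k_e = 68.6/0.354 = 193.785
AUC_0→∞ (intramuscular injection) = 1389.2375 + 193.785 = 1583.0225 µg/L·h
F = (AUC_ev/D_ev)/(AUC_iv/D_iv) = (1583.0225/125)/(7360/50) = 12.66418/147.2 = 0.0860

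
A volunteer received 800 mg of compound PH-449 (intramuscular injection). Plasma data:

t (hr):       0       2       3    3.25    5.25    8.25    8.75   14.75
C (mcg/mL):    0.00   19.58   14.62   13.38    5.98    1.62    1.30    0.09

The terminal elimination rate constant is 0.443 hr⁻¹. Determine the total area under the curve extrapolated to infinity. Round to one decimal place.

Trapezoidal AUC_0→14.75:
  [0→2]: (0.00+19.58)/2 × 2 = 19.58
  [2→3]: (19.58+14.62)/2 × 1 = 17.1
  [3→3.25]: (14.62+13.38)/2 × 0.25 = 3.5
  [3.25→5.25]: (13.38+5.98)/2 × 2 = 19.36
  [5.25→8.25]: (5.98+1.62)/2 × 3 = 11.4
  [8.25→8.75]: (1.62+1.30)/2 × 0.5 = 0.73
  [8.75→14.75]: (1.30+0.09)/2 × 6 = 4.17
  Sum = 75.84 mcg/mL·hr
Extrapolated tail: C_last / k_e = 0.09 / 0.443 = 0.203
AUC_0→∞ = 75.84 + 0.203 = 76.043 mcg/mL·hr

AUC = 76.0 mcg/mL·hr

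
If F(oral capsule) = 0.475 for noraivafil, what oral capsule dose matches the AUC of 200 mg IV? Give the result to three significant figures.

For equal systemic exposure: F × D_ev = D_iv
D_ev = D_iv / F = 200 / 0.475 = 421.053 mg

D_oral = 421 mg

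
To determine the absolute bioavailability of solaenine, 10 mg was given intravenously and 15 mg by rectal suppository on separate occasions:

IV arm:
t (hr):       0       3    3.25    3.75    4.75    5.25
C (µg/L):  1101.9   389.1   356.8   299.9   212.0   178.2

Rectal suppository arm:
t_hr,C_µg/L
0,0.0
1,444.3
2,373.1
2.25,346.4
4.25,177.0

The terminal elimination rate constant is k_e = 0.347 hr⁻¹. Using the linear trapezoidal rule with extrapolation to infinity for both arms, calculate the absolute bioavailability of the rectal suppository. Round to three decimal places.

Trapezoidal AUC_0→5.25 (IV):
  [0→3]: (1101.9+389.1)/2 × 3 = 2236.5
  [3→3.25]: (389.1+356.8)/2 × 0.25 = 93.2375
  [3.25→3.75]: (356.8+299.9)/2 × 0.5 = 164.175
  [3.75→4.75]: (299.9+212.0)/2 × 1 = 255.95
  [4.75→5.25]: (212.0+178.2)/2 × 0.5 = 97.55
  Sum = 2847.4125 µg/L·hr
IV tail: 178.2/0.347 = 513.545; AUC_iv,0→∞ = 2847.4125 + 513.545 = 3360.9575 µg/L·hr
Trapezoidal AUC_0→4.25 (rectal suppository):
  [0→1]: (0.0+444.3)/2 × 1 = 222.15
  [1→2]: (444.3+373.1)/2 × 1 = 408.7
  [2→2.25]: (373.1+346.4)/2 × 0.25 = 89.9375
  [2.25→4.25]: (346.4+177.0)/2 × 2 = 523.4
  Sum = 1244.1875 µg/L·hr
rectal suppository tail: 177.0/0.347 = 510.086; AUC_ev,0→∞ = 1244.1875 + 510.086 = 1754.2735 µg/L·hr
F = (AUC_ev/D_ev)/(AUC_iv/D_iv) = (1754.2735/15)/(3360.9575/10) = 116.952/336.09575 = 0.3480

F = 0.348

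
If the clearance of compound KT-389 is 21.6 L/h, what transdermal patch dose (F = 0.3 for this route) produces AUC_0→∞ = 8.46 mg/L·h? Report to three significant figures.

Dose = 609 mg

Dose = CL × AUC_0→∞ / F
     = 21.6 × 8.46 / 0.3 = 609.12 mg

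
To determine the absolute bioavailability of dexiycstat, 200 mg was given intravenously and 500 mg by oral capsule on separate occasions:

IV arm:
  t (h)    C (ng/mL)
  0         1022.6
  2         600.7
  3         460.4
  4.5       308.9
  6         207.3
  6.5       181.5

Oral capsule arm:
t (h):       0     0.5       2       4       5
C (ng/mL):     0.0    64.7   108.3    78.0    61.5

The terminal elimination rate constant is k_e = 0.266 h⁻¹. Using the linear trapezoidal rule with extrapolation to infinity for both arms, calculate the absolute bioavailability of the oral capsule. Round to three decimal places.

Trapezoidal AUC_0→6.5 (IV):
  [0→2]: (1022.6+600.7)/2 × 2 = 1623.3
  [2→3]: (600.7+460.4)/2 × 1 = 530.55
  [3→4.5]: (460.4+308.9)/2 × 1.5 = 576.975
  [4.5→6]: (308.9+207.3)/2 × 1.5 = 387.15
  [6→6.5]: (207.3+181.5)/2 × 0.5 = 97.2
  Sum = 3215.175 ng/mL·h
IV tail: 181.5/0.266 = 682.331; AUC_iv,0→∞ = 3215.175 + 682.331 = 3897.506 ng/mL·h
Trapezoidal AUC_0→5 (oral capsule):
  [0→0.5]: (0.0+64.7)/2 × 0.5 = 16.175
  [0.5→2]: (64.7+108.3)/2 × 1.5 = 129.75
  [2→4]: (108.3+78.0)/2 × 2 = 186.3
  [4→5]: (78.0+61.5)/2 × 1 = 69.75
  Sum = 401.975 ng/mL·h
oral capsule tail: 61.5/0.266 = 231.203; AUC_ev,0→∞ = 401.975 + 231.203 = 633.178 ng/mL·h
F = (AUC_ev/D_ev)/(AUC_iv/D_iv) = (633.178/500)/(3897.506/200) = 1.266356/19.48753 = 0.0650

F = 0.065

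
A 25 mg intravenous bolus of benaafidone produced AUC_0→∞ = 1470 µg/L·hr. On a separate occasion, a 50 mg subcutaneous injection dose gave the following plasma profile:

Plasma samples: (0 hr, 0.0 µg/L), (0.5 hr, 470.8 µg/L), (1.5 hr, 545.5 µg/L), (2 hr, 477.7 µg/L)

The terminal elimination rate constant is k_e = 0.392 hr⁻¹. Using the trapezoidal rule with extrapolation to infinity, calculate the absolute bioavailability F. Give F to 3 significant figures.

F = 0.714

Trapezoidal AUC_0→2 (subcutaneous injection):
  [0→0.5]: (0.0+470.8)/2 × 0.5 = 117.7
  [0.5→1.5]: (470.8+545.5)/2 × 1 = 508.15
  [1.5→2]: (545.5+477.7)/2 × 0.5 = 255.8
  Sum = 881.65 µg/L·hr
Tail: C_last/k_e = 477.7/0.392 = 1218.622
AUC_0→∞ (subcutaneous injection) = 881.65 + 1218.622 = 2100.272 µg/L·hr
F = (AUC_ev/D_ev)/(AUC_iv/D_iv) = (2100.272/50)/(1470/25) = 42.00544/58.8 = 0.7144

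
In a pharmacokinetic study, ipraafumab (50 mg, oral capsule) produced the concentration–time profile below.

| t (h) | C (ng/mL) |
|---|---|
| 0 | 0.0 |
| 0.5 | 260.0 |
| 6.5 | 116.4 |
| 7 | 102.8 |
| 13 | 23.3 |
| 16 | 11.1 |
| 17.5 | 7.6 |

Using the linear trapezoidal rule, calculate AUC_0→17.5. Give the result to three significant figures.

Trapezoidal AUC_0→17.5:
  [0→0.5]: (0.0+260.0)/2 × 0.5 = 65.0
  [0.5→6.5]: (260.0+116.4)/2 × 6 = 1129.2
  [6.5→7]: (116.4+102.8)/2 × 0.5 = 54.8
  [7→13]: (102.8+23.3)/2 × 6 = 378.3
  [13→16]: (23.3+11.1)/2 × 3 = 51.6
  [16→17.5]: (11.1+7.6)/2 × 1.5 = 14.025
  Sum = 1692.925 ng/mL·h

AUC = 1690 ng/mL·h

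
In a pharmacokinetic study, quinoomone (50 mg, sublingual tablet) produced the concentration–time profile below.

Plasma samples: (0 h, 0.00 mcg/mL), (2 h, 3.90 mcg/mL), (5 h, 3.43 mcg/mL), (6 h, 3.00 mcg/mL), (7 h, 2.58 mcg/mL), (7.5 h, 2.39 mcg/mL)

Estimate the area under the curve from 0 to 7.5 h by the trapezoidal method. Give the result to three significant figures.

AUC = 22.1 mcg/mL·h

Trapezoidal AUC_0→7.5:
  [0→2]: (0.00+3.90)/2 × 2 = 3.9
  [2→5]: (3.90+3.43)/2 × 3 = 10.995
  [5→6]: (3.43+3.00)/2 × 1 = 3.215
  [6→7]: (3.00+2.58)/2 × 1 = 2.79
  [7→7.5]: (2.58+2.39)/2 × 0.5 = 1.2425
  Sum = 22.1425 mcg/mL·h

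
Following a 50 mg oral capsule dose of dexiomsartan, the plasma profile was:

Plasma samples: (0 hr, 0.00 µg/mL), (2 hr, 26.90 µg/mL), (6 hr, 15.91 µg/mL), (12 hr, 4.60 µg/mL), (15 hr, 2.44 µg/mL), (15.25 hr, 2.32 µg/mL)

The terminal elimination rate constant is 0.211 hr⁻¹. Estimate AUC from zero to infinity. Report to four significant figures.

AUC = 196.2 µg/mL·hr

Trapezoidal AUC_0→15.25:
  [0→2]: (0.00+26.90)/2 × 2 = 26.9
  [2→6]: (26.90+15.91)/2 × 4 = 85.62
  [6→12]: (15.91+4.60)/2 × 6 = 61.53
  [12→15]: (4.60+2.44)/2 × 3 = 10.56
  [15→15.25]: (2.44+2.32)/2 × 0.25 = 0.595
  Sum = 185.205 µg/mL·hr
Extrapolated tail: C_last / k_e = 2.32 / 0.211 = 10.995
AUC_0→∞ = 185.205 + 10.995 = 196.2 µg/mL·hr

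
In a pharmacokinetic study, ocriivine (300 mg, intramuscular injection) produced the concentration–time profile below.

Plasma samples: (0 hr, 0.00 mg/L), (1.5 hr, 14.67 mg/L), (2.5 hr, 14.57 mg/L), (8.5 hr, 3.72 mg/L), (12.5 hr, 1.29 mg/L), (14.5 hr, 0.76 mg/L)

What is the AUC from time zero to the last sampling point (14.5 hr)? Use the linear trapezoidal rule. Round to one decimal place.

Trapezoidal AUC_0→14.5:
  [0→1.5]: (0.00+14.67)/2 × 1.5 = 11.0025
  [1.5→2.5]: (14.67+14.57)/2 × 1 = 14.62
  [2.5→8.5]: (14.57+3.72)/2 × 6 = 54.87
  [8.5→12.5]: (3.72+1.29)/2 × 4 = 10.02
  [12.5→14.5]: (1.29+0.76)/2 × 2 = 2.05
  Sum = 92.5625 mg/L·hr

AUC = 92.6 mg/L·hr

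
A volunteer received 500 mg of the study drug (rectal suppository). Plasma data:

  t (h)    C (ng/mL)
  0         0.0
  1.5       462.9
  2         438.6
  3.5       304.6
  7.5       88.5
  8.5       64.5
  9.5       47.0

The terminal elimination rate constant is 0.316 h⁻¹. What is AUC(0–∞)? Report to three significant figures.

AUC = 2200 ng/mL·h

Trapezoidal AUC_0→9.5:
  [0→1.5]: (0.0+462.9)/2 × 1.5 = 347.175
  [1.5→2]: (462.9+438.6)/2 × 0.5 = 225.375
  [2→3.5]: (438.6+304.6)/2 × 1.5 = 557.4
  [3.5→7.5]: (304.6+88.5)/2 × 4 = 786.2
  [7.5→8.5]: (88.5+64.5)/2 × 1 = 76.5
  [8.5→9.5]: (64.5+47.0)/2 × 1 = 55.75
  Sum = 2048.4 ng/mL·h
Extrapolated tail: C_last / k_e = 47.0 / 0.316 = 148.734
AUC_0→∞ = 2048.4 + 148.734 = 2197.134 ng/mL·h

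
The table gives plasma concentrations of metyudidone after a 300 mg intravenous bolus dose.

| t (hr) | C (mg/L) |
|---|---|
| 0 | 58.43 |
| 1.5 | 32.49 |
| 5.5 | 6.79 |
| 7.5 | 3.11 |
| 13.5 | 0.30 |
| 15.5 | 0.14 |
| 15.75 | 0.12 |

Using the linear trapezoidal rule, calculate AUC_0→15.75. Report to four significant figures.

AUC = 167.4 mg/L·hr

Trapezoidal AUC_0→15.75:
  [0→1.5]: (58.43+32.49)/2 × 1.5 = 68.19
  [1.5→5.5]: (32.49+6.79)/2 × 4 = 78.56
  [5.5→7.5]: (6.79+3.11)/2 × 2 = 9.9
  [7.5→13.5]: (3.11+0.30)/2 × 6 = 10.23
  [13.5→15.5]: (0.30+0.14)/2 × 2 = 0.44
  [15.5→15.75]: (0.14+0.12)/2 × 0.25 = 0.0325
  Sum = 167.3525 mg/L·hr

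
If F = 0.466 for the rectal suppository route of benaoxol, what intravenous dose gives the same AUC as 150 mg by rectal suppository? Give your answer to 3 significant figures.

D_iv = 69.9 mg

Systemic exposure from an extravascular dose = F × D_ev, so the equivalent IV dose is F × D_ev.
D_iv = F × D_ev = 0.466 × 150 = 69.9 mg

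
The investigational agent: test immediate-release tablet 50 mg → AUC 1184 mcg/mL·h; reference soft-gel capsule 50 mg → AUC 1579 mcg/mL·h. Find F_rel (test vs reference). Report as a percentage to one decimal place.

F_rel = 75.0%

F_rel = (AUC_test/D_test) / (AUC_ref/D_ref)
      = (1184/50) / (1579/50)
      = 23.68 / 31.58 = 0.7498 = 74.98%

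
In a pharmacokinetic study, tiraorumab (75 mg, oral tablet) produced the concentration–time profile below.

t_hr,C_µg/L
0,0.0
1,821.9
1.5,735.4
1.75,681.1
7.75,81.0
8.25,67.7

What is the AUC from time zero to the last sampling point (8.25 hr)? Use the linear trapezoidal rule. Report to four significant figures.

Trapezoidal AUC_0→8.25:
  [0→1]: (0.0+821.9)/2 × 1 = 410.95
  [1→1.5]: (821.9+735.4)/2 × 0.5 = 389.325
  [1.5→1.75]: (735.4+681.1)/2 × 0.25 = 177.0625
  [1.75→7.75]: (681.1+81.0)/2 × 6 = 2286.3
  [7.75→8.25]: (81.0+67.7)/2 × 0.5 = 37.175
  Sum = 3300.8125 µg/L·hr

AUC = 3301 µg/L·hr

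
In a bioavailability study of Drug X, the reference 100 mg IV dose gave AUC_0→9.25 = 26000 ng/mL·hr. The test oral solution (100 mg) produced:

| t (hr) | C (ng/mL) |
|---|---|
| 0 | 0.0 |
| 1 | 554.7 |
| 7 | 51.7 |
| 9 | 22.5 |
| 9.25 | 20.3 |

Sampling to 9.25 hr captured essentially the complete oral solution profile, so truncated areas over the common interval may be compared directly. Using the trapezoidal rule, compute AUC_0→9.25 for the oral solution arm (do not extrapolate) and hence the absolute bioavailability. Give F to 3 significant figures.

Trapezoidal AUC_0→9.25 (oral solution):
  [0→1]: (0.0+554.7)/2 × 1 = 277.35
  [1→7]: (554.7+51.7)/2 × 6 = 1819.2
  [7→9]: (51.7+22.5)/2 × 2 = 74.2
  [9→9.25]: (22.5+20.3)/2 × 0.25 = 5.35
  Sum = 2176.1 ng/mL·hr
F = (AUC_ev/D_ev)/(AUC_iv/D_iv) = (2176.1/100)/(26000/100) = 21.761/260 = 0.0837

F = 0.0837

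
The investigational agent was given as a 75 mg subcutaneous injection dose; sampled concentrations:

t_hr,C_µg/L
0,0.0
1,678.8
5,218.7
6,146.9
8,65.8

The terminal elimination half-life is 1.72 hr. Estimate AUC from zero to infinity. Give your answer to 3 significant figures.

AUC = 2690 µg/L·hr

Trapezoidal AUC_0→8:
  [0→1]: (0.0+678.8)/2 × 1 = 339.4
  [1→5]: (678.8+218.7)/2 × 4 = 1795.0
  [5→6]: (218.7+146.9)/2 × 1 = 182.8
  [6→8]: (146.9+65.8)/2 × 2 = 212.7
  Sum = 2529.9 µg/L·hr
k_e = ln2 / t½ = 0.693147 / 1.72 = 0.4030 hr^-1
Extrapolated tail: C_last / k_e = 65.8 / 0.403 = 163.275
AUC_0→∞ = 2529.9 + 163.275 = 2693.175 µg/L·hr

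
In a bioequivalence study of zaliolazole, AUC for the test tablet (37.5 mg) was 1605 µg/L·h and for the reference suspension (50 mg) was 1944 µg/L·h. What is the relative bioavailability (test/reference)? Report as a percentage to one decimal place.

F_rel = 110.1%

F_rel = (AUC_test/D_test) / (AUC_ref/D_ref)
      = (1605/37.5) / (1944/50)
      = 42.8 / 38.88 = 1.1008 = 110.08%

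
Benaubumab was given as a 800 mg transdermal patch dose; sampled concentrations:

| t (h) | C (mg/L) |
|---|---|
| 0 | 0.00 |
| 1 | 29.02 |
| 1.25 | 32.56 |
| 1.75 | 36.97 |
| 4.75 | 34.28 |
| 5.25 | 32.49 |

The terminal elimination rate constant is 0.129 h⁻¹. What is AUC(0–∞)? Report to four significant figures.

AUC = 415.0 mg/L·h

Trapezoidal AUC_0→5.25:
  [0→1]: (0.00+29.02)/2 × 1 = 14.51
  [1→1.25]: (29.02+32.56)/2 × 0.25 = 7.6975
  [1.25→1.75]: (32.56+36.97)/2 × 0.5 = 17.3825
  [1.75→4.75]: (36.97+34.28)/2 × 3 = 106.875
  [4.75→5.25]: (34.28+32.49)/2 × 0.5 = 16.6925
  Sum = 163.1575 mg/L·h
Extrapolated tail: C_last / k_e = 32.49 / 0.129 = 251.860
AUC_0→∞ = 163.1575 + 251.860 = 415.0175 mg/L·h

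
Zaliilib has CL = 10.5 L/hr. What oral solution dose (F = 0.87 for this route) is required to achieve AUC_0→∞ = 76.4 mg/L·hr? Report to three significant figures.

Dose = 922 mg

Dose = CL × AUC_0→∞ / F
     = 10.5 × 76.4 / 0.87 = 922.069 mg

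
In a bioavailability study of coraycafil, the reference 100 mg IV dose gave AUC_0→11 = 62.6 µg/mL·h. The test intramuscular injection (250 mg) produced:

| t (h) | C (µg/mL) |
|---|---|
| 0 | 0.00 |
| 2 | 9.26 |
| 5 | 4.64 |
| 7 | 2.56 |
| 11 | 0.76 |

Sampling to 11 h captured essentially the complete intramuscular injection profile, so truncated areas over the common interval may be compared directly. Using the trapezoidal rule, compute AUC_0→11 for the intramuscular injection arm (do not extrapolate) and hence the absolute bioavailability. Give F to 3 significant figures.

F = 0.281

Trapezoidal AUC_0→11 (intramuscular injection):
  [0→2]: (0.00+9.26)/2 × 2 = 9.26
  [2→5]: (9.26+4.64)/2 × 3 = 20.85
  [5→7]: (4.64+2.56)/2 × 2 = 7.2
  [7→11]: (2.56+0.76)/2 × 4 = 6.64
  Sum = 43.95 µg/mL·h
F = (AUC_ev/D_ev)/(AUC_iv/D_iv) = (43.95/250)/(62.6/100) = 0.1758/0.626 = 0.2808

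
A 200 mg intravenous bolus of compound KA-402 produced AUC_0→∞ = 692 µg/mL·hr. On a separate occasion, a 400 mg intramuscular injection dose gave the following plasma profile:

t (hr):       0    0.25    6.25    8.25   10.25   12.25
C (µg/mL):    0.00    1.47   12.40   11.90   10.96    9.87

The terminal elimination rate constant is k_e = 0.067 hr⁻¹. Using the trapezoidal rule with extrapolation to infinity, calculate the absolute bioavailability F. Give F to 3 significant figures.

F = 0.186

Trapezoidal AUC_0→12.25 (intramuscular injection):
  [0→0.25]: (0.00+1.47)/2 × 0.25 = 0.18375
  [0.25→6.25]: (1.47+12.40)/2 × 6 = 41.61
  [6.25→8.25]: (12.40+11.90)/2 × 2 = 24.3
  [8.25→10.25]: (11.90+10.96)/2 × 2 = 22.86
  [10.25→12.25]: (10.96+9.87)/2 × 2 = 20.83
  Sum = 109.78375 µg/mL·hr
Tail: C_last/k_e = 9.87/0.067 = 147.313
AUC_0→∞ (intramuscular injection) = 109.78375 + 147.313 = 257.09675 µg/mL·hr
F = (AUC_ev/D_ev)/(AUC_iv/D_iv) = (257.09675/400)/(692/200) = 0.642742/3.46 = 0.1858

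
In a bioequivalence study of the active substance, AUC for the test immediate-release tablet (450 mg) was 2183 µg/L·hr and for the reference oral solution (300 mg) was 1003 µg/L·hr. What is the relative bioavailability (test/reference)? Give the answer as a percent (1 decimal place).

F_rel = (AUC_test/D_test) / (AUC_ref/D_ref)
      = (2183/450) / (1003/300)
      = 4.85111 / 3.34333 = 1.4510 = 145.10%

F_rel = 145.1%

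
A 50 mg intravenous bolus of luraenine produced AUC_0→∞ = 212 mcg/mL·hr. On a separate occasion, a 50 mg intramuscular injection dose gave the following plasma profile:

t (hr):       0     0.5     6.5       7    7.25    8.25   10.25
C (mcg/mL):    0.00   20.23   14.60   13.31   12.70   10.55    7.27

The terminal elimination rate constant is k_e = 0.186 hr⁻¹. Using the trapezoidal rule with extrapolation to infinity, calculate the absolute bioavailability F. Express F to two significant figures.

Trapezoidal AUC_0→10.25 (intramuscular injection):
  [0→0.5]: (0.00+20.23)/2 × 0.5 = 5.0575
  [0.5→6.5]: (20.23+14.60)/2 × 6 = 104.49
  [6.5→7]: (14.60+13.31)/2 × 0.5 = 6.9775
  [7→7.25]: (13.31+12.70)/2 × 0.25 = 3.25125
  [7.25→8.25]: (12.70+10.55)/2 × 1 = 11.625
  [8.25→10.25]: (10.55+7.27)/2 × 2 = 17.82
  Sum = 149.22125 mcg/mL·hr
Tail: C_last/k_e = 7.27/0.186 = 39.086
AUC_0→∞ (intramuscular injection) = 149.22125 + 39.086 = 188.30725 mcg/mL·hr
F = (AUC_ev/D_ev)/(AUC_iv/D_iv) = (188.30725/50)/(212/50) = 3.766145/4.24 = 0.8882

F = 0.89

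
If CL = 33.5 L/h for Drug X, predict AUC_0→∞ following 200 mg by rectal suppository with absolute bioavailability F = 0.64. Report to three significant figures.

AUC = 3.82 mg/L·h

AUC_0→∞ = F × Dose / CL
        = 0.64 × 200 / 33.5 = 3.8209 mg/L·h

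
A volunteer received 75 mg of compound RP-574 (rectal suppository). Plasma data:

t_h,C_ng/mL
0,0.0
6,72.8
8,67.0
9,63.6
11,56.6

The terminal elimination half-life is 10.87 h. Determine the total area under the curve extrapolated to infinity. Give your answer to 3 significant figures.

AUC = 1430 ng/mL·h

Trapezoidal AUC_0→11:
  [0→6]: (0.0+72.8)/2 × 6 = 218.4
  [6→8]: (72.8+67.0)/2 × 2 = 139.8
  [8→9]: (67.0+63.6)/2 × 1 = 65.3
  [9→11]: (63.6+56.6)/2 × 2 = 120.2
  Sum = 543.7 ng/mL·h
k_e = ln2 / t½ = 0.693147 / 10.87 = 0.0638 h^-1
Extrapolated tail: C_last / k_e = 56.6 / 0.0638 = 887.147
AUC_0→∞ = 543.7 + 887.147 = 1430.847 ng/mL·h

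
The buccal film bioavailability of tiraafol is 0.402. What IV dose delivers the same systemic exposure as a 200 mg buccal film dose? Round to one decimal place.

Systemic exposure from an extravascular dose = F × D_ev, so the equivalent IV dose is F × D_ev.
D_iv = F × D_ev = 0.402 × 200 = 80.4 mg

D_iv = 80.4 mg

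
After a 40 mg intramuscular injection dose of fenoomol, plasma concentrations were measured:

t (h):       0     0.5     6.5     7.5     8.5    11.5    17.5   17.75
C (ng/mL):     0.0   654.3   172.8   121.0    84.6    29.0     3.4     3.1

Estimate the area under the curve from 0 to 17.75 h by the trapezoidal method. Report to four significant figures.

AUC = 3163 ng/mL·h

Trapezoidal AUC_0→17.75:
  [0→0.5]: (0.0+654.3)/2 × 0.5 = 163.575
  [0.5→6.5]: (654.3+172.8)/2 × 6 = 2481.3
  [6.5→7.5]: (172.8+121.0)/2 × 1 = 146.9
  [7.5→8.5]: (121.0+84.6)/2 × 1 = 102.8
  [8.5→11.5]: (84.6+29.0)/2 × 3 = 170.4
  [11.5→17.5]: (29.0+3.4)/2 × 6 = 97.2
  [17.5→17.75]: (3.4+3.1)/2 × 0.25 = 0.8125
  Sum = 3162.9875 ng/mL·h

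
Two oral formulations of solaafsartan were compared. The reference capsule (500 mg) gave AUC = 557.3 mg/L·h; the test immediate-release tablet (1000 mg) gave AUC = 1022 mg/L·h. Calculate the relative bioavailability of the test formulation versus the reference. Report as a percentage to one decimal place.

F_rel = 91.7%

F_rel = (AUC_test/D_test) / (AUC_ref/D_ref)
      = (1022/1000) / (557.3/500)
      = 1.022 / 1.1146 = 0.9169 = 91.69%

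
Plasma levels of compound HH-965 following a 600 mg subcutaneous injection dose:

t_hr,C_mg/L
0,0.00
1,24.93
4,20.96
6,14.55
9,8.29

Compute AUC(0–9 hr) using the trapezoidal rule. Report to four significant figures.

AUC = 151.1 mg/L·hr

Trapezoidal AUC_0→9:
  [0→1]: (0.00+24.93)/2 × 1 = 12.465
  [1→4]: (24.93+20.96)/2 × 3 = 68.835
  [4→6]: (20.96+14.55)/2 × 2 = 35.51
  [6→9]: (14.55+8.29)/2 × 3 = 34.26
  Sum = 151.07 mg/L·hr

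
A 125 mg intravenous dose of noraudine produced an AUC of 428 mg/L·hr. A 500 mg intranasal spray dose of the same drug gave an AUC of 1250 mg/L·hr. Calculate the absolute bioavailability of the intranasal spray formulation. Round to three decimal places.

F = (AUC_ev / D_ev) / (AUC_iv / D_iv)
  = (1250/500) / (428/125)
  = 2.5 / 3.424 = 0.7301

F = 0.730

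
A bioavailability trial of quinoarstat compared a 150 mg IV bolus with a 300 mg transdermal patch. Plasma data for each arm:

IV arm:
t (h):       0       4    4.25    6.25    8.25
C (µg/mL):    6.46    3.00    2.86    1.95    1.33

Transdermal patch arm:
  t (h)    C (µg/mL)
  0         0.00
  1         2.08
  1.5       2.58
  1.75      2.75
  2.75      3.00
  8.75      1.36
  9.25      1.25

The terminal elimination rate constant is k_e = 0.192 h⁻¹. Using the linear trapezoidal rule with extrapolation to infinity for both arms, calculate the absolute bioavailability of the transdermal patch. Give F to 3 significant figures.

Trapezoidal AUC_0→8.25 (IV):
  [0→4]: (6.46+3.00)/2 × 4 = 18.92
  [4→4.25]: (3.00+2.86)/2 × 0.25 = 0.7325
  [4.25→6.25]: (2.86+1.95)/2 × 2 = 4.81
  [6.25→8.25]: (1.95+1.33)/2 × 2 = 3.28
  Sum = 27.7425 µg/mL·h
IV tail: 1.33/0.192 = 6.927; AUC_iv,0→∞ = 27.7425 + 6.927 = 34.6695 µg/mL·h
Trapezoidal AUC_0→9.25 (transdermal patch):
  [0→1]: (0.00+2.08)/2 × 1 = 1.04
  [1→1.5]: (2.08+2.58)/2 × 0.5 = 1.165
  [1.5→1.75]: (2.58+2.75)/2 × 0.25 = 0.66625
  [1.75→2.75]: (2.75+3.00)/2 × 1 = 2.875
  [2.75→8.75]: (3.00+1.36)/2 × 6 = 13.08
  [8.75→9.25]: (1.36+1.25)/2 × 0.5 = 0.6525
  Sum = 19.47875 µg/mL·h
transdermal patch tail: 1.25/0.192 = 6.510; AUC_ev,0→∞ = 19.47875 + 6.510 = 25.98875 µg/mL·h
F = (AUC_ev/D_ev)/(AUC_iv/D_iv) = (25.98875/300)/(34.6695/150) = 0.0866292/0.23113 = 0.3748

F = 0.375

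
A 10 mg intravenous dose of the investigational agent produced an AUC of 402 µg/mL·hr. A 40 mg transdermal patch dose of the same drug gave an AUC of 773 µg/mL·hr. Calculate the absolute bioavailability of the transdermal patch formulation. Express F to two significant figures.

F = (AUC_ev / D_ev) / (AUC_iv / D_iv)
  = (773/40) / (402/10)
  = 19.325 / 40.2 = 0.4807

F = 0.48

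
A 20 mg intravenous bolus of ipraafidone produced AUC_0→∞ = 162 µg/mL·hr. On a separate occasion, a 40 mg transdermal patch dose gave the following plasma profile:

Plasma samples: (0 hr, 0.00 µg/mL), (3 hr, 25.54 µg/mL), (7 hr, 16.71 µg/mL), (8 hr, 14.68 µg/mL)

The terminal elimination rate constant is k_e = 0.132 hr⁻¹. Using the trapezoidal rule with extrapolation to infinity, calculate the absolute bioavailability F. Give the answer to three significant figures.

F = 0.771

Trapezoidal AUC_0→8 (transdermal patch):
  [0→3]: (0.00+25.54)/2 × 3 = 38.31
  [3→7]: (25.54+16.71)/2 × 4 = 84.5
  [7→8]: (16.71+14.68)/2 × 1 = 15.695
  Sum = 138.505 µg/mL·hr
Tail: C_last/k_e = 14.68/0.132 = 111.212
AUC_0→∞ (transdermal patch) = 138.505 + 111.212 = 249.717 µg/mL·hr
F = (AUC_ev/D_ev)/(AUC_iv/D_iv) = (249.717/40)/(162/20) = 6.242925/8.1 = 0.7707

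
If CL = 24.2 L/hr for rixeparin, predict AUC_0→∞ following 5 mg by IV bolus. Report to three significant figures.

AUC_0→∞ = Dose_iv / CL
        = 5 / 24.2 = 0.206612 mg/L·hr

AUC = 0.207 mg/L·hr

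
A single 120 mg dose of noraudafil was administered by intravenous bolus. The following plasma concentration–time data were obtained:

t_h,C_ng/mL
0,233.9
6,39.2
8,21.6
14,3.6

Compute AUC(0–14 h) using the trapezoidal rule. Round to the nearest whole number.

AUC = 956 ng/mL·h

Trapezoidal AUC_0→14:
  [0→6]: (233.9+39.2)/2 × 6 = 819.3
  [6→8]: (39.2+21.6)/2 × 2 = 60.8
  [8→14]: (21.6+3.6)/2 × 6 = 75.6
  Sum = 955.7 ng/mL·h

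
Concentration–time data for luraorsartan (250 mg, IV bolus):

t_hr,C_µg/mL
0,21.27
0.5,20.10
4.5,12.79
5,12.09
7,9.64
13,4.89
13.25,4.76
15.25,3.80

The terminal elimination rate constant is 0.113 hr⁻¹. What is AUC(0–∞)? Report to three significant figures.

AUC = 191 µg/mL·hr

Trapezoidal AUC_0→15.25:
  [0→0.5]: (21.27+20.10)/2 × 0.5 = 10.3425
  [0.5→4.5]: (20.10+12.79)/2 × 4 = 65.78
  [4.5→5]: (12.79+12.09)/2 × 0.5 = 6.22
  [5→7]: (12.09+9.64)/2 × 2 = 21.73
  [7→13]: (9.64+4.89)/2 × 6 = 43.59
  [13→13.25]: (4.89+4.76)/2 × 0.25 = 1.20625
  [13.25→15.25]: (4.76+3.80)/2 × 2 = 8.56
  Sum = 157.42875 µg/mL·hr
Extrapolated tail: C_last / k_e = 3.80 / 0.113 = 33.628
AUC_0→∞ = 157.42875 + 33.628 = 191.05675 µg/mL·hr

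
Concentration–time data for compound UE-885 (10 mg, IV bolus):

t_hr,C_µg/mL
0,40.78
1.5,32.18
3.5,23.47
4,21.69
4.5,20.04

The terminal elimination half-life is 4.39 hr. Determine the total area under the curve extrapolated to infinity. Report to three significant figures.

AUC = 259 µg/mL·hr

Trapezoidal AUC_0→4.5:
  [0→1.5]: (40.78+32.18)/2 × 1.5 = 54.72
  [1.5→3.5]: (32.18+23.47)/2 × 2 = 55.65
  [3.5→4]: (23.47+21.69)/2 × 0.5 = 11.29
  [4→4.5]: (21.69+20.04)/2 × 0.5 = 10.4325
  Sum = 132.0925 µg/mL·hr
k_e = ln2 / t½ = 0.693147 / 4.39 = 0.1579 hr^-1
Extrapolated tail: C_last / k_e = 20.04 / 0.1579 = 126.916
AUC_0→∞ = 132.0925 + 126.916 = 259.0085 µg/mL·hr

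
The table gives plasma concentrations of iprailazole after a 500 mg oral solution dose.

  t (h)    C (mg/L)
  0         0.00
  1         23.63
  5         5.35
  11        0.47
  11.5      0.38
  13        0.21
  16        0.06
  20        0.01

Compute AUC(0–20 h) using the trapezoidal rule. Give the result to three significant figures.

Trapezoidal AUC_0→20:
  [0→1]: (0.00+23.63)/2 × 1 = 11.815
  [1→5]: (23.63+5.35)/2 × 4 = 57.96
  [5→11]: (5.35+0.47)/2 × 6 = 17.46
  [11→11.5]: (0.47+0.38)/2 × 0.5 = 0.2125
  [11.5→13]: (0.38+0.21)/2 × 1.5 = 0.4425
  [13→16]: (0.21+0.06)/2 × 3 = 0.405
  [16→20]: (0.06+0.01)/2 × 4 = 0.14
  Sum = 88.435 mg/L·h

AUC = 88.4 mg/L·h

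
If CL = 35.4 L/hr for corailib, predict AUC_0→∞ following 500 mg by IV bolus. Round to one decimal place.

AUC = 14.1 mg/L·hr

AUC_0→∞ = Dose_iv / CL
        = 500 / 35.4 = 14.1243 mg/L·hr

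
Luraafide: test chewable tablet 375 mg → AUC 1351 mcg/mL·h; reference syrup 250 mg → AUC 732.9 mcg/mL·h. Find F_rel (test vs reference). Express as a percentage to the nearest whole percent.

F_rel = (AUC_test/D_test) / (AUC_ref/D_ref)
      = (1351/375) / (732.9/250)
      = 3.60267 / 2.9316 = 1.2289 = 122.89%

F_rel = 123%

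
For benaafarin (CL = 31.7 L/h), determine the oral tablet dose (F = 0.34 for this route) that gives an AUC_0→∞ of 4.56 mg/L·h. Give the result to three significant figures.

Dose = 425 mg

Dose = CL × AUC_0→∞ / F
     = 31.7 × 4.56 / 0.34 = 425.153 mg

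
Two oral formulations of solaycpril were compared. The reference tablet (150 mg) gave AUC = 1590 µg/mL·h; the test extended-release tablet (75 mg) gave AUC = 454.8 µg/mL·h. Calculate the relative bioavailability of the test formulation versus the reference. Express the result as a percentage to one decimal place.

F_rel = (AUC_test/D_test) / (AUC_ref/D_ref)
      = (454.8/75) / (1590/150)
      = 6.064 / 10.6 = 0.5721 = 57.21%

F_rel = 57.2%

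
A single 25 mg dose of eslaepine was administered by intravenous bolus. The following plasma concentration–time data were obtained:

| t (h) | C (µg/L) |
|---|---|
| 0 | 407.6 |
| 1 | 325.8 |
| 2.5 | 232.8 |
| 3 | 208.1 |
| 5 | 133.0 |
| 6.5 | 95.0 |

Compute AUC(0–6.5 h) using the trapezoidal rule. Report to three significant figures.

Trapezoidal AUC_0→6.5:
  [0→1]: (407.6+325.8)/2 × 1 = 366.7
  [1→2.5]: (325.8+232.8)/2 × 1.5 = 418.95
  [2.5→3]: (232.8+208.1)/2 × 0.5 = 110.225
  [3→5]: (208.1+133.0)/2 × 2 = 341.1
  [5→6.5]: (133.0+95.0)/2 × 1.5 = 171.0
  Sum = 1407.975 µg/L·h

AUC = 1410 µg/L·h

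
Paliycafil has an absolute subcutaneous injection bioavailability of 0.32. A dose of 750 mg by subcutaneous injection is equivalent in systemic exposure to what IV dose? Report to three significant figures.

Systemic exposure from an extravascular dose = F × D_ev, so the equivalent IV dose is F × D_ev.
D_iv = F × D_ev = 0.32 × 750 = 240 mg

D_iv = 240 mg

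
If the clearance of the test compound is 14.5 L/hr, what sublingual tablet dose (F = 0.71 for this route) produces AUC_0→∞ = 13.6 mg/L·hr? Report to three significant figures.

Dose = 278 mg

Dose = CL × AUC_0→∞ / F
     = 14.5 × 13.6 / 0.71 = 277.746 mg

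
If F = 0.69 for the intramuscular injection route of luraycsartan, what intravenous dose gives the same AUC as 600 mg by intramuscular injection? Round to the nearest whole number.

D_iv = 414 mg

Systemic exposure from an extravascular dose = F × D_ev, so the equivalent IV dose is F × D_ev.
D_iv = F × D_ev = 0.69 × 600 = 414 mg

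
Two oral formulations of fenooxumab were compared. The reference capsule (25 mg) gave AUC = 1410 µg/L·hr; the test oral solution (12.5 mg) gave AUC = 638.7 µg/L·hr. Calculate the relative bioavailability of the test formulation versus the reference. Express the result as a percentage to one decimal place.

F_rel = (AUC_test/D_test) / (AUC_ref/D_ref)
      = (638.7/12.5) / (1410/25)
      = 51.096 / 56.4 = 0.9060 = 90.60%

F_rel = 90.6%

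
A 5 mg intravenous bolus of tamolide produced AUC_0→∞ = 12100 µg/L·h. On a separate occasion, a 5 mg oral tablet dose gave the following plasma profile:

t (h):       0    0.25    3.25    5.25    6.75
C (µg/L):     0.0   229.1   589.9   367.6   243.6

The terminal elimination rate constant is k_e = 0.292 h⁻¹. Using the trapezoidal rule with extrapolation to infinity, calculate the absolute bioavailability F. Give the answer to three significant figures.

F = 0.290

Trapezoidal AUC_0→6.75 (oral tablet):
  [0→0.25]: (0.0+229.1)/2 × 0.25 = 28.6375
  [0.25→3.25]: (229.1+589.9)/2 × 3 = 1228.5
  [3.25→5.25]: (589.9+367.6)/2 × 2 = 957.5
  [5.25→6.75]: (367.6+243.6)/2 × 1.5 = 458.4
  Sum = 2673.0375 µg/L·h
Tail: C_last/k_e = 243.6/0.292 = 834.247
AUC_0→∞ (oral tablet) = 2673.0375 + 834.247 = 3507.2845 µg/L·h
F = (AUC_ev/D_ev)/(AUC_iv/D_iv) = (3507.2845/5)/(12100/5) = 701.4569/2420 = 0.2899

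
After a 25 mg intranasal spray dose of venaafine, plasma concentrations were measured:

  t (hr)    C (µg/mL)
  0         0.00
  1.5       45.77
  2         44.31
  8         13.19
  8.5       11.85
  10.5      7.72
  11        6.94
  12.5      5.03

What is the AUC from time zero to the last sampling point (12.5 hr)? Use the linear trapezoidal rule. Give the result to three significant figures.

Trapezoidal AUC_0→12.5:
  [0→1.5]: (0.00+45.77)/2 × 1.5 = 34.3275
  [1.5→2]: (45.77+44.31)/2 × 0.5 = 22.52
  [2→8]: (44.31+13.19)/2 × 6 = 172.5
  [8→8.5]: (13.19+11.85)/2 × 0.5 = 6.26
  [8.5→10.5]: (11.85+7.72)/2 × 2 = 19.57
  [10.5→11]: (7.72+6.94)/2 × 0.5 = 3.665
  [11→12.5]: (6.94+5.03)/2 × 1.5 = 8.9775
  Sum = 267.82 µg/mL·hr

AUC = 268 µg/mL·hr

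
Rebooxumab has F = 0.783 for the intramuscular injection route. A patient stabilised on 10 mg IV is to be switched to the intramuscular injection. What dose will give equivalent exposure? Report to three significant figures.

D_intramuscular = 12.8 mg

For equal systemic exposure: F × D_ev = D_iv
D_ev = D_iv / F = 10 / 0.783 = 12.7714 mg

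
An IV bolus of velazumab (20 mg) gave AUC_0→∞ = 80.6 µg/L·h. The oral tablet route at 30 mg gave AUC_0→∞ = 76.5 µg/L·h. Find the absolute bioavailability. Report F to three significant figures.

F = 0.633

F = (AUC_ev / D_ev) / (AUC_iv / D_iv)
  = (76.5/30) / (80.6/20)
  = 2.55 / 4.03 = 0.6328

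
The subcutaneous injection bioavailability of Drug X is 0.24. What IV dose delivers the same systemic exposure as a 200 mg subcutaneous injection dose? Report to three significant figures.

D_iv = 48.0 mg

Systemic exposure from an extravascular dose = F × D_ev, so the equivalent IV dose is F × D_ev.
D_iv = F × D_ev = 0.24 × 200 = 48 mg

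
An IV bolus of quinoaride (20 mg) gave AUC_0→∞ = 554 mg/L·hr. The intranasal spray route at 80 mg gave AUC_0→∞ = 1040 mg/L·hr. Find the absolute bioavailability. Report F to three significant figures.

F = (AUC_ev / D_ev) / (AUC_iv / D_iv)
  = (1040/80) / (554/20)
  = 13 / 27.7 = 0.4693

F = 0.469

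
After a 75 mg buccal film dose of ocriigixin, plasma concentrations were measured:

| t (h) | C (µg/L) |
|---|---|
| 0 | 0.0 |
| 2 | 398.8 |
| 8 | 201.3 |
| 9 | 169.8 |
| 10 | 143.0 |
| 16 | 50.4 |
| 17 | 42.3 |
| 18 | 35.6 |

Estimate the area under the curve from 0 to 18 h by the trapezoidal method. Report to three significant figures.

Trapezoidal AUC_0→18:
  [0→2]: (0.0+398.8)/2 × 2 = 398.8
  [2→8]: (398.8+201.3)/2 × 6 = 1800.3
  [8→9]: (201.3+169.8)/2 × 1 = 185.55
  [9→10]: (169.8+143.0)/2 × 1 = 156.4
  [10→16]: (143.0+50.4)/2 × 6 = 580.2
  [16→17]: (50.4+42.3)/2 × 1 = 46.35
  [17→18]: (42.3+35.6)/2 × 1 = 38.95
  Sum = 3206.55 µg/L·h

AUC = 3210 µg/L·h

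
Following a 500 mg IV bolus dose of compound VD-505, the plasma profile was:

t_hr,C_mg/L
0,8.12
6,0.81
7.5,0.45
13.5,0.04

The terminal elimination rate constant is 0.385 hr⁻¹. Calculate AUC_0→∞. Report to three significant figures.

AUC = 29.3 mg/L·hr

Trapezoidal AUC_0→13.5:
  [0→6]: (8.12+0.81)/2 × 6 = 26.79
  [6→7.5]: (0.81+0.45)/2 × 1.5 = 0.945
  [7.5→13.5]: (0.45+0.04)/2 × 6 = 1.47
  Sum = 29.205 mg/L·hr
Extrapolated tail: C_last / k_e = 0.04 / 0.385 = 0.104
AUC_0→∞ = 29.205 + 0.104 = 29.309 mg/L·hr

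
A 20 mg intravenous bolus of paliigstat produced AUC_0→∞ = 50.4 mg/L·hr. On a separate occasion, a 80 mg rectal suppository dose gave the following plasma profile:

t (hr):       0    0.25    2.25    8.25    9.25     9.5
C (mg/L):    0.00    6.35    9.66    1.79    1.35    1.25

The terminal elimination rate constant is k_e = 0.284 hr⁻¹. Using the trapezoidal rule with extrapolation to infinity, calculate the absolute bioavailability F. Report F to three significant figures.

Trapezoidal AUC_0→9.5 (rectal suppository):
  [0→0.25]: (0.00+6.35)/2 × 0.25 = 0.79375
  [0.25→2.25]: (6.35+9.66)/2 × 2 = 16.01
  [2.25→8.25]: (9.66+1.79)/2 × 6 = 34.35
  [8.25→9.25]: (1.79+1.35)/2 × 1 = 1.57
  [9.25→9.5]: (1.35+1.25)/2 × 0.25 = 0.325
  Sum = 53.04875 mg/L·hr
Tail: C_last/k_e = 1.25/0.284 = 4.401
AUC_0→∞ (rectal suppository) = 53.04875 + 4.401 = 57.44975 mg/L·hr
F = (AUC_ev/D_ev)/(AUC_iv/D_iv) = (57.44975/80)/(50.4/20) = 0.718122/2.52 = 0.2850

F = 0.285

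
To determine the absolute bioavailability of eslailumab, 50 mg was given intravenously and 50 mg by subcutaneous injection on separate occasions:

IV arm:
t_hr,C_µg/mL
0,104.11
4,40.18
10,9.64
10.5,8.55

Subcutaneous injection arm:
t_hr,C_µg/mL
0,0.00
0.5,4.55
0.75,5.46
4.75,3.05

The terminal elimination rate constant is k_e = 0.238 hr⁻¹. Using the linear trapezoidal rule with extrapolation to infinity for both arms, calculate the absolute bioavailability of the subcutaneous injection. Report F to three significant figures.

Trapezoidal AUC_0→10.5 (IV):
  [0→4]: (104.11+40.18)/2 × 4 = 288.58
  [4→10]: (40.18+9.64)/2 × 6 = 149.46
  [10→10.5]: (9.64+8.55)/2 × 0.5 = 4.5475
  Sum = 442.5875 µg/mL·hr
IV tail: 8.55/0.238 = 35.924; AUC_iv,0→∞ = 442.5875 + 35.924 = 478.5115 µg/mL·hr
Trapezoidal AUC_0→4.75 (subcutaneous injection):
  [0→0.5]: (0.00+4.55)/2 × 0.5 = 1.1375
  [0.5→0.75]: (4.55+5.46)/2 × 0.25 = 1.25125
  [0.75→4.75]: (5.46+3.05)/2 × 4 = 17.02
  Sum = 19.40875 µg/mL·hr
subcutaneous injection tail: 3.05/0.238 = 12.815; AUC_ev,0→∞ = 19.40875 + 12.815 = 32.22375 µg/mL·hr
F = (AUC_ev/D_ev)/(AUC_iv/D_iv) = (32.22375/50)/(478.5115/50) = 0.644475/9.57023 = 0.0673

F = 0.0673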